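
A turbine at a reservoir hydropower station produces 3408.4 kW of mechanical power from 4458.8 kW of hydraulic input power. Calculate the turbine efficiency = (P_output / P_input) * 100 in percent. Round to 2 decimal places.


Turbine efficiency = (output power / input power) * 100
eta = (3408.4 / 4458.8) * 100
eta = 76.44%

76.44


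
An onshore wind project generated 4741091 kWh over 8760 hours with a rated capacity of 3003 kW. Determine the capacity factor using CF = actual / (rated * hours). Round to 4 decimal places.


Capacity factor = actual output / maximum possible output
Maximum possible = rated * hours = 3003 * 8760 = 26306280 kWh
CF = 4741091 / 26306280
CF = 0.1802

0.1802


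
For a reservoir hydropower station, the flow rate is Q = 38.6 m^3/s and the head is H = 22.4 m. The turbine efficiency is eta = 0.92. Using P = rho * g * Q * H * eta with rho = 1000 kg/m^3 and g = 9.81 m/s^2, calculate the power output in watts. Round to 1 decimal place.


Apply the hydropower formula P = rho * g * Q * H * eta
rho * g = 1000 * 9.81 = 9810.0
P = 9810.0 * 38.6 * 22.4 * 0.92
P = 7803548.9 W

7803548.9


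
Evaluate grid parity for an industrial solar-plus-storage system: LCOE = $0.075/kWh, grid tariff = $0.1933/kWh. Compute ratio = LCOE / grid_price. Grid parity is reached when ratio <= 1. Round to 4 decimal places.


Compare LCOE to grid price:
  LCOE = $0.075/kWh, Grid price = $0.1933/kWh
  Ratio = LCOE / grid_price = 0.075 / 0.1933 = 0.3880
  Grid parity achieved (ratio <= 1)? yes

0.3880


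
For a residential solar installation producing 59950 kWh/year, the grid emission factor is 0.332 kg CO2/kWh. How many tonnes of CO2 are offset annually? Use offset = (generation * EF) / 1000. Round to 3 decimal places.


CO2 offset in kg = generation * emission_factor
CO2 offset = 59950 * 0.332 = 19903.4 kg
Convert to tonnes:
  CO2 offset = 19903.4 / 1000 = 19.903 tonnes

19.903


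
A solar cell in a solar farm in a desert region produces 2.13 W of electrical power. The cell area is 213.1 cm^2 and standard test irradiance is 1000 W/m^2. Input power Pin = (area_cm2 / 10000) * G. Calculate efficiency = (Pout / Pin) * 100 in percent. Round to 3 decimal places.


First compute the input power:
  Pin = area_cm2 / 10000 * G = 213.1 / 10000 * 1000 = 21.31 W
Then compute efficiency:
  Efficiency = (Pout / Pin) * 100 = (2.13 / 21.31) * 100
  Efficiency = 9.995%

9.995


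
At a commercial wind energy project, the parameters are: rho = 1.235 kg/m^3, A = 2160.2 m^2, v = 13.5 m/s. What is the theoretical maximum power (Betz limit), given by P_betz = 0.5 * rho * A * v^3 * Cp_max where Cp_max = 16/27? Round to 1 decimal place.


The Betz coefficient Cp_max = 16/27 = 0.5926
v^3 = 13.5^3 = 2460.375
P_betz = 0.5 * rho * A * v^3 * Cp_max
P_betz = 0.5 * 1.235 * 2160.2 * 2460.375 * 0.5926
P_betz = 1944860.5 W

1944860.5


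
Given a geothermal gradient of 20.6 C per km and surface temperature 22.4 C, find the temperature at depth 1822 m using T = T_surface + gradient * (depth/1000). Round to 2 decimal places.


Convert depth to km: 1822 / 1000 = 1.822 km
Temperature increase = gradient * depth_km = 20.6 * 1.822 = 37.53 C
Temperature at depth = T_surface + delta_T = 22.4 + 37.53
T = 59.93 C

59.93


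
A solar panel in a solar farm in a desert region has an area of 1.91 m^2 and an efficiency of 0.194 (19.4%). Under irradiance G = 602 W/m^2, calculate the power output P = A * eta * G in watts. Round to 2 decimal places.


Use the solar power formula P = A * eta * G.
Given: A = 1.91 m^2, eta = 0.194, G = 602 W/m^2
P = 1.91 * 0.194 * 602
P = 223.07 W

223.07


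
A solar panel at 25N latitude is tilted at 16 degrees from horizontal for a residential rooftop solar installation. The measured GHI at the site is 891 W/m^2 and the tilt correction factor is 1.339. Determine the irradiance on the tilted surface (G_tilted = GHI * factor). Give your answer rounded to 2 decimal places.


Identify the given values:
  GHI = 891 W/m^2, tilt correction factor = 1.339
Apply the formula G_tilted = GHI * factor:
  G_tilted = 891 * 1.339
  G_tilted = 1193.05 W/m^2

1193.05


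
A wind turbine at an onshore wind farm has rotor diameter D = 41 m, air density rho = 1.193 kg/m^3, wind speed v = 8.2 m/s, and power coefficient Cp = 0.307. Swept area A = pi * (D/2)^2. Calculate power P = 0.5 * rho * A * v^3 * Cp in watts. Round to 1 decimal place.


Step 1 -- Compute swept area:
  A = pi * (D/2)^2 = pi * (41/2)^2 = 1320.25 m^2
Step 2 -- Apply wind power equation:
  P = 0.5 * rho * A * v^3 * Cp
  v^3 = 8.2^3 = 551.368
  P = 0.5 * 1.193 * 1320.25 * 551.368 * 0.307
  P = 133305.5 W

133305.5


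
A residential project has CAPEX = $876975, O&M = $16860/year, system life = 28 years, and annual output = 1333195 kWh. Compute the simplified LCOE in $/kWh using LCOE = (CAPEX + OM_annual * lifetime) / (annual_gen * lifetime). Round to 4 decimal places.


Total cost = CAPEX + OM * lifetime = 876975 + 16860 * 28 = 876975 + 472080 = 1349055
Total generation = annual * lifetime = 1333195 * 28 = 37329460 kWh
LCOE = 1349055 / 37329460
LCOE = 0.0361 $/kWh

0.0361


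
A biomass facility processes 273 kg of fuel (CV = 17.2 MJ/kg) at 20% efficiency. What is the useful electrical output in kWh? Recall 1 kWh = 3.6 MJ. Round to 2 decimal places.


Total energy = mass * CV = 273 * 17.2 = 4695.6 MJ
Useful energy = total * eta = 4695.6 * 0.2 = 939.12 MJ
Convert to kWh: 939.12 / 3.6
Useful energy = 260.87 kWh

260.87


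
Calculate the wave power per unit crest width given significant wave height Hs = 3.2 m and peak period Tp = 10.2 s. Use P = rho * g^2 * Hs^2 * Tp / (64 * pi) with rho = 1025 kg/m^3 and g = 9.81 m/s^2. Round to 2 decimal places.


Apply wave power formula:
  g^2 = 9.81^2 = 96.2361
  Hs^2 = 3.2^2 = 10.24
  Numerator = rho * g^2 * Hs^2 * Tp = 1025 * 96.2361 * 10.24 * 10.2 = 10302959.88
  Denominator = 64 * pi = 201.0619
  P = 10302959.88 / 201.0619 = 51242.72 W/m

51242.72


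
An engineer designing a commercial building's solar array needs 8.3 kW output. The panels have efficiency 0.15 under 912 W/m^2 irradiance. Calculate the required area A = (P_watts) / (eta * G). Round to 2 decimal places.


Convert target power to watts: P = 8.3 * 1000 = 8300.0 W
Compute denominator: eta * G = 0.15 * 912 = 136.8
Required area A = P / (eta * G) = 8300.0 / 136.8
A = 60.67 m^2

60.67


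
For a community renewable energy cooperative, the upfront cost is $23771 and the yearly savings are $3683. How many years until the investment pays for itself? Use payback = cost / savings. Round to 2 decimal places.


Simple payback period = initial cost / annual savings
Payback = 23771 / 3683
Payback = 6.45 years

6.45


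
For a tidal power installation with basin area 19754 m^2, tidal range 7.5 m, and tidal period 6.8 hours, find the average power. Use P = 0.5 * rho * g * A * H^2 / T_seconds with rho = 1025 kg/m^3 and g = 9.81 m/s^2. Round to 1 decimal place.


Convert period to seconds: T = 6.8 * 3600 = 24480.0 s
H^2 = 7.5^2 = 56.25
P = 0.5 * rho * g * A * H^2 / T
P = 0.5 * 1025 * 9.81 * 19754 * 56.25 / 24480.0
P = 228207.0 W

228207.0


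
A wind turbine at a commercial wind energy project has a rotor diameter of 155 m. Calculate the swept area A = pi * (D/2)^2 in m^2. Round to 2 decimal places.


Compute the rotor radius:
  r = D / 2 = 155 / 2 = 77.5 m
Calculate swept area:
  A = pi * r^2 = pi * 77.5^2
  A = 18869.19 m^2

18869.19


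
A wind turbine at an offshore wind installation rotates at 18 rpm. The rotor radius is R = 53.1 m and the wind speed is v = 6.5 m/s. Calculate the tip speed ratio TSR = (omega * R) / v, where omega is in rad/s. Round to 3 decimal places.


Convert rotational speed to rad/s:
  omega = 18 * 2 * pi / 60 = 1.885 rad/s
Compute tip speed:
  v_tip = omega * R = 1.885 * 53.1 = 100.091 m/s
Tip speed ratio:
  TSR = v_tip / v_wind = 100.091 / 6.5 = 15.399

15.399


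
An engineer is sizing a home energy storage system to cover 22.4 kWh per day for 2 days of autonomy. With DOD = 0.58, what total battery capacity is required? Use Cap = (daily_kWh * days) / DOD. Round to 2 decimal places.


Total energy needed = daily * days = 22.4 * 2 = 44.8 kWh
Account for depth of discharge:
  Cap = total_energy / DOD = 44.8 / 0.58
  Cap = 77.24 kWh

77.24


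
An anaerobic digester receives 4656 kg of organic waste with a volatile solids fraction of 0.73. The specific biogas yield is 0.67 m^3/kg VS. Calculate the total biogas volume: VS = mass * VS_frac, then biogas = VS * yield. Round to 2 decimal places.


Compute volatile solids:
  VS = mass * VS_fraction = 4656 * 0.73 = 3398.88 kg
Calculate biogas volume:
  Biogas = VS * specific_yield = 3398.88 * 0.67
  Biogas = 2277.25 m^3

2277.25


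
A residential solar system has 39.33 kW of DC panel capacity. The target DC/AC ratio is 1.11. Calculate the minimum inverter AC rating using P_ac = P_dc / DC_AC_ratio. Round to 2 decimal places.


The inverter AC capacity is determined by the DC/AC ratio.
Given: P_dc = 39.33 kW, DC/AC ratio = 1.11
P_ac = P_dc / ratio = 39.33 / 1.11
P_ac = 35.43 kW

35.43


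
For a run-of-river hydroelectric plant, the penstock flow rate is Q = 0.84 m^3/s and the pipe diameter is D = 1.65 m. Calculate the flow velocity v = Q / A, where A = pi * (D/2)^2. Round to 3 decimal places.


Compute pipe cross-sectional area:
  A = pi * (D/2)^2 = pi * (1.65/2)^2 = 2.1382 m^2
Calculate velocity:
  v = Q / A = 0.84 / 2.1382
  v = 0.393 m/s

0.393


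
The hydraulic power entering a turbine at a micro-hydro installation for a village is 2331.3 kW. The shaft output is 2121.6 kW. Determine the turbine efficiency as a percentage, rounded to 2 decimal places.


Turbine efficiency = (output power / input power) * 100
eta = (2121.6 / 2331.3) * 100
eta = 91.01%

91.01


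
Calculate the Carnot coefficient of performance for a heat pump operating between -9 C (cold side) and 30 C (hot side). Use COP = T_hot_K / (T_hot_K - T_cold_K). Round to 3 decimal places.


Convert to Kelvin:
  T_hot = 30 + 273.15 = 303.15 K
  T_cold = -9 + 273.15 = 264.15 K
Apply Carnot COP formula:
  COP = T_hot_K / (T_hot_K - T_cold_K) = 303.15 / 39.0
  COP = 7.773

7.773


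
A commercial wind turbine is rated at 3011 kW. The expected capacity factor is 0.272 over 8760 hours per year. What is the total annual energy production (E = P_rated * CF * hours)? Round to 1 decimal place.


Annual energy = rated_kW * capacity_factor * hours_per_year
Given: P_rated = 3011 kW, CF = 0.272, hours = 8760
E = 3011 * 0.272 * 8760
E = 7174369.9 kWh

7174369.9


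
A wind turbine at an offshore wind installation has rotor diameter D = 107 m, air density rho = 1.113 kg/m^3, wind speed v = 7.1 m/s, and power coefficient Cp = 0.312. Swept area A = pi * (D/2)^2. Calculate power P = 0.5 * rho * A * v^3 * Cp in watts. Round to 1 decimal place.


Step 1 -- Compute swept area:
  A = pi * (D/2)^2 = pi * (107/2)^2 = 8992.02 m^2
Step 2 -- Apply wind power equation:
  P = 0.5 * rho * A * v^3 * Cp
  v^3 = 7.1^3 = 357.911
  P = 0.5 * 1.113 * 8992.02 * 357.911 * 0.312
  P = 558794.7 W

558794.7


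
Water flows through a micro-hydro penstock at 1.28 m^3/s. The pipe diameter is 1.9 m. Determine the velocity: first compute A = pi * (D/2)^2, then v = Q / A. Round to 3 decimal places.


Compute pipe cross-sectional area:
  A = pi * (D/2)^2 = pi * (1.9/2)^2 = 2.8353 m^2
Calculate velocity:
  v = Q / A = 1.28 / 2.8353
  v = 0.451 m/s

0.451


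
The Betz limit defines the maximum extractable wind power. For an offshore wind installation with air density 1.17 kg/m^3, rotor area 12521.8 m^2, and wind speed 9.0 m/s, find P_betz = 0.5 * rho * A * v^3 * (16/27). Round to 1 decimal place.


The Betz coefficient Cp_max = 16/27 = 0.5926
v^3 = 9.0^3 = 729.0
P_betz = 0.5 * rho * A * v^3 * Cp_max
P_betz = 0.5 * 1.17 * 12521.8 * 729.0 * 0.5926
P_betz = 3164509.3 W

3164509.3


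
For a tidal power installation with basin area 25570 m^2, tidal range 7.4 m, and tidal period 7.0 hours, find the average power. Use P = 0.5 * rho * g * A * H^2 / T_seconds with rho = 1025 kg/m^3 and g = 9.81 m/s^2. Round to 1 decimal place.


Convert period to seconds: T = 7.0 * 3600 = 25200.0 s
H^2 = 7.4^2 = 54.76
P = 0.5 * rho * g * A * H^2 / T
P = 0.5 * 1025 * 9.81 * 25570 * 54.76 / 25200.0
P = 279355.0 W

279355.0


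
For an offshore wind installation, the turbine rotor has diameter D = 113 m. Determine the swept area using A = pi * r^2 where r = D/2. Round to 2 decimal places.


Compute the rotor radius:
  r = D / 2 = 113 / 2 = 56.5 m
Calculate swept area:
  A = pi * r^2 = pi * 56.5^2
  A = 10028.75 m^2

10028.75


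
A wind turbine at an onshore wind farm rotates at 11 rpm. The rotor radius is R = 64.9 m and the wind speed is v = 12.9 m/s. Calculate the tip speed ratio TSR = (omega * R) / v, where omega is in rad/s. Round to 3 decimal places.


Convert rotational speed to rad/s:
  omega = 11 * 2 * pi / 60 = 1.1519 rad/s
Compute tip speed:
  v_tip = omega * R = 1.1519 * 64.9 = 74.759 m/s
Tip speed ratio:
  TSR = v_tip / v_wind = 74.759 / 12.9 = 5.795

5.795


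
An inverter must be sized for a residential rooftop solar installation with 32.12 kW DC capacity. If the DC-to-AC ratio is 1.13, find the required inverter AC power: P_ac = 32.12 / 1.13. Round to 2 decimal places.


The inverter AC capacity is determined by the DC/AC ratio.
Given: P_dc = 32.12 kW, DC/AC ratio = 1.13
P_ac = P_dc / ratio = 32.12 / 1.13
P_ac = 28.42 kW

28.42


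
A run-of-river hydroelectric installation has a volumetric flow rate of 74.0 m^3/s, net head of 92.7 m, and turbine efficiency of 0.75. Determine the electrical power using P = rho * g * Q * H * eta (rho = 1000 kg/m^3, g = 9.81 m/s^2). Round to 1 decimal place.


Apply the hydropower formula P = rho * g * Q * H * eta
rho * g = 1000 * 9.81 = 9810.0
P = 9810.0 * 74.0 * 92.7 * 0.75
P = 50470978.5 W

50470978.5


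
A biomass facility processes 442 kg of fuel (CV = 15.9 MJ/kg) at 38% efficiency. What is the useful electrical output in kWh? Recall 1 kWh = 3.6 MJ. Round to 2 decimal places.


Total energy = mass * CV = 442 * 15.9 = 7027.8 MJ
Useful energy = total * eta = 7027.8 * 0.38 = 2670.56 MJ
Convert to kWh: 2670.56 / 3.6
Useful energy = 741.82 kWh

741.82


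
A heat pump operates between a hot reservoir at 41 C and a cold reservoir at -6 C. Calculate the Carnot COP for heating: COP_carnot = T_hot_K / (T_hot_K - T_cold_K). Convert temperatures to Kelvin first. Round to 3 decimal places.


Convert to Kelvin:
  T_hot = 41 + 273.15 = 314.15 K
  T_cold = -6 + 273.15 = 267.15 K
Apply Carnot COP formula:
  COP = T_hot_K / (T_hot_K - T_cold_K) = 314.15 / 47.0
  COP = 6.684

6.684


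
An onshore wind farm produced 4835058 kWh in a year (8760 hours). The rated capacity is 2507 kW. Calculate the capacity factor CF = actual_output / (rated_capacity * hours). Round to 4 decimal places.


Capacity factor = actual output / maximum possible output
Maximum possible = rated * hours = 2507 * 8760 = 21961320 kWh
CF = 4835058 / 21961320
CF = 0.2202

0.2202


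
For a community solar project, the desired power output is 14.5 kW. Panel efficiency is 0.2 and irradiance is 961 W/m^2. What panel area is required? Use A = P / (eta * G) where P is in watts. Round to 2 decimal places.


Convert target power to watts: P = 14.5 * 1000 = 14500.0 W
Compute denominator: eta * G = 0.2 * 961 = 192.2
Required area A = P / (eta * G) = 14500.0 / 192.2
A = 75.44 m^2

75.44


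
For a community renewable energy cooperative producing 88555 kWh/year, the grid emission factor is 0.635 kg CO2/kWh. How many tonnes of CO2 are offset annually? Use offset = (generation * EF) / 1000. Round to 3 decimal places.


CO2 offset in kg = generation * emission_factor
CO2 offset = 88555 * 0.635 = 56232.43 kg
Convert to tonnes:
  CO2 offset = 56232.43 / 1000 = 56.232 tonnes

56.232


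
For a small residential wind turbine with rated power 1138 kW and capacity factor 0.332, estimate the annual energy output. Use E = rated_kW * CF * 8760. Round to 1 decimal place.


Annual energy = rated_kW * capacity_factor * hours_per_year
Given: P_rated = 1138 kW, CF = 0.332, hours = 8760
E = 1138 * 0.332 * 8760
E = 3309668.2 kWh

3309668.2


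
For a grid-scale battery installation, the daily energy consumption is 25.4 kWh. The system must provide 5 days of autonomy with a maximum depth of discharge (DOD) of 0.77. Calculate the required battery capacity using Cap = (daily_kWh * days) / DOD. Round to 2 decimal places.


Total energy needed = daily * days = 25.4 * 5 = 127.0 kWh
Account for depth of discharge:
  Cap = total_energy / DOD = 127.0 / 0.77
  Cap = 164.94 kWh

164.94


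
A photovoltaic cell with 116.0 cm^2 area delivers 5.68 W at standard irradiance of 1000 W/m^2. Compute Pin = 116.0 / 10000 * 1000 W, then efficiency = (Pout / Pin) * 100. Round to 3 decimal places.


First compute the input power:
  Pin = area_cm2 / 10000 * G = 116.0 / 10000 * 1000 = 11.6 W
Then compute efficiency:
  Efficiency = (Pout / Pin) * 100 = (5.68 / 11.6) * 100
  Efficiency = 48.966%

48.966


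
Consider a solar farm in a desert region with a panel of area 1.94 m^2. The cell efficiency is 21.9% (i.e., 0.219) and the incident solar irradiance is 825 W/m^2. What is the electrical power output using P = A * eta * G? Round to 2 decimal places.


Use the solar power formula P = A * eta * G.
Given: A = 1.94 m^2, eta = 0.219, G = 825 W/m^2
P = 1.94 * 0.219 * 825
P = 350.51 W

350.51


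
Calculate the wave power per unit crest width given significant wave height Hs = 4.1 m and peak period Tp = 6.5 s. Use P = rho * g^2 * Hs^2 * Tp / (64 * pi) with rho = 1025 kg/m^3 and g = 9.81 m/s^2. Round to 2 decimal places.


Apply wave power formula:
  g^2 = 9.81^2 = 96.2361
  Hs^2 = 4.1^2 = 16.81
  Numerator = rho * g^2 * Hs^2 * Tp = 1025 * 96.2361 * 16.81 * 6.5 = 10778118.4
  Denominator = 64 * pi = 201.0619
  P = 10778118.4 / 201.0619 = 53605.96 W/m

53605.96


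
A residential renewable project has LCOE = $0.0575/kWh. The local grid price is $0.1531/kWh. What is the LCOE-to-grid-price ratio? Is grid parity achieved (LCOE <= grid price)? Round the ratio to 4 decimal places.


Compare LCOE to grid price:
  LCOE = $0.0575/kWh, Grid price = $0.1531/kWh
  Ratio = LCOE / grid_price = 0.0575 / 0.1531 = 0.3756
  Grid parity achieved (ratio <= 1)? yes

0.3756


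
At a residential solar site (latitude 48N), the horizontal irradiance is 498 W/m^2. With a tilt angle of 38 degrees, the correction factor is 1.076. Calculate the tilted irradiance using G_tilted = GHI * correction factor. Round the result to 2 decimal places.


Identify the given values:
  GHI = 498 W/m^2, tilt correction factor = 1.076
Apply the formula G_tilted = GHI * factor:
  G_tilted = 498 * 1.076
  G_tilted = 535.85 W/m^2

535.85


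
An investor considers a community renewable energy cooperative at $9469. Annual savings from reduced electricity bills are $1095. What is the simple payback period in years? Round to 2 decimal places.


Simple payback period = initial cost / annual savings
Payback = 9469 / 1095
Payback = 8.65 years

8.65


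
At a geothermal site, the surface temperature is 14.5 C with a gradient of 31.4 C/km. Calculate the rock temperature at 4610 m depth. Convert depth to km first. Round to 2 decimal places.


Convert depth to km: 4610 / 1000 = 4.61 km
Temperature increase = gradient * depth_km = 31.4 * 4.61 = 144.75 C
Temperature at depth = T_surface + delta_T = 14.5 + 144.75
T = 159.25 C

159.25


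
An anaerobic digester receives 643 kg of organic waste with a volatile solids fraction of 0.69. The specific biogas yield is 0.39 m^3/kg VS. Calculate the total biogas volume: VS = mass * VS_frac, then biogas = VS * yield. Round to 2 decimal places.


Compute volatile solids:
  VS = mass * VS_fraction = 643 * 0.69 = 443.67 kg
Calculate biogas volume:
  Biogas = VS * specific_yield = 443.67 * 0.39
  Biogas = 173.03 m^3

173.03


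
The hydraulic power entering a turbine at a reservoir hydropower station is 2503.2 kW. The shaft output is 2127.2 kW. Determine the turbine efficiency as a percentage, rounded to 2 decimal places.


Turbine efficiency = (output power / input power) * 100
eta = (2127.2 / 2503.2) * 100
eta = 84.98%

84.98


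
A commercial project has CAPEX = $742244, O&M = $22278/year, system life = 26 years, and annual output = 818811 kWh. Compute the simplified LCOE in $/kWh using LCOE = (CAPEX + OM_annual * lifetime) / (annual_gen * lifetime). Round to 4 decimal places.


Total cost = CAPEX + OM * lifetime = 742244 + 22278 * 26 = 742244 + 579228 = 1321472
Total generation = annual * lifetime = 818811 * 26 = 21289086 kWh
LCOE = 1321472 / 21289086
LCOE = 0.0621 $/kWh

0.0621


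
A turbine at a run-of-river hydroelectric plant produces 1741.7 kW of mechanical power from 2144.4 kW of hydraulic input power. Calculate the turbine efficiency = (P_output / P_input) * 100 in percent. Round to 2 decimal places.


Turbine efficiency = (output power / input power) * 100
eta = (1741.7 / 2144.4) * 100
eta = 81.22%

81.22


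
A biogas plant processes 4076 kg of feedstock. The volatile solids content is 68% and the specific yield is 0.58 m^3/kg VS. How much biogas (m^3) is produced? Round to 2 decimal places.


Compute volatile solids:
  VS = mass * VS_fraction = 4076 * 0.68 = 2771.68 kg
Calculate biogas volume:
  Biogas = VS * specific_yield = 2771.68 * 0.58
  Biogas = 1607.57 m^3

1607.57


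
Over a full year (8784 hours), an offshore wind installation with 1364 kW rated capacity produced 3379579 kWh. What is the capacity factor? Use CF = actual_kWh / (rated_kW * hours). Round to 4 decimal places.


Capacity factor = actual output / maximum possible output
Maximum possible = rated * hours = 1364 * 8784 = 11981376 kWh
CF = 3379579 / 11981376
CF = 0.2821

0.2821


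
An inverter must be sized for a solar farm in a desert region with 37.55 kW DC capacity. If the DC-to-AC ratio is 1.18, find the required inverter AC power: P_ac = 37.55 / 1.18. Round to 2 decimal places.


The inverter AC capacity is determined by the DC/AC ratio.
Given: P_dc = 37.55 kW, DC/AC ratio = 1.18
P_ac = P_dc / ratio = 37.55 / 1.18
P_ac = 31.82 kW

31.82


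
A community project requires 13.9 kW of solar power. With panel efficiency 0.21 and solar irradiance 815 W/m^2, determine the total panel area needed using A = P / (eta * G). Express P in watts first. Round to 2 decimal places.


Convert target power to watts: P = 13.9 * 1000 = 13900.0 W
Compute denominator: eta * G = 0.21 * 815 = 171.15
Required area A = P / (eta * G) = 13900.0 / 171.15
A = 81.22 m^2

81.22


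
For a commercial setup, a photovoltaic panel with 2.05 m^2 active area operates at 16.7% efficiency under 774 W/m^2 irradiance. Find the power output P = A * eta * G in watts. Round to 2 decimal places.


Use the solar power formula P = A * eta * G.
Given: A = 2.05 m^2, eta = 0.167, G = 774 W/m^2
P = 2.05 * 0.167 * 774
P = 264.98 W

264.98


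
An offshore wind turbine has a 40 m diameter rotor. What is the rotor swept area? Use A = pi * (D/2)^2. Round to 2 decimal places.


Compute the rotor radius:
  r = D / 2 = 40 / 2 = 20.0 m
Calculate swept area:
  A = pi * r^2 = pi * 20.0^2
  A = 1256.64 m^2

1256.64


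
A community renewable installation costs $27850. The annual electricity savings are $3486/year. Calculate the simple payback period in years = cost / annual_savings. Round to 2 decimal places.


Simple payback period = initial cost / annual savings
Payback = 27850 / 3486
Payback = 7.99 years

7.99


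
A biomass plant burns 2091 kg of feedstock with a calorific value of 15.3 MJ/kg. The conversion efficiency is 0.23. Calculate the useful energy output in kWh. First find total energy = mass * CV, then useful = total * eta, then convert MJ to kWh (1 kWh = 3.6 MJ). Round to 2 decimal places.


Total energy = mass * CV = 2091 * 15.3 = 31992.3 MJ
Useful energy = total * eta = 31992.3 * 0.23 = 7358.23 MJ
Convert to kWh: 7358.23 / 3.6
Useful energy = 2043.95 kWh

2043.95


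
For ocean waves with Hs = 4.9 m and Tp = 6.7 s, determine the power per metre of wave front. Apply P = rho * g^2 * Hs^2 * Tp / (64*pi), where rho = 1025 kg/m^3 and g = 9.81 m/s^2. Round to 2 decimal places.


Apply wave power formula:
  g^2 = 9.81^2 = 96.2361
  Hs^2 = 4.9^2 = 24.01
  Numerator = rho * g^2 * Hs^2 * Tp = 1025 * 96.2361 * 24.01 * 6.7 = 15868243.02
  Denominator = 64 * pi = 201.0619
  P = 15868243.02 / 201.0619 = 78922.17 W/m

78922.17


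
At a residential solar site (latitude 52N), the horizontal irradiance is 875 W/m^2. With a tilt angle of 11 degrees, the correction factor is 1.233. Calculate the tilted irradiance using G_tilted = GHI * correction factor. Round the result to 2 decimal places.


Identify the given values:
  GHI = 875 W/m^2, tilt correction factor = 1.233
Apply the formula G_tilted = GHI * factor:
  G_tilted = 875 * 1.233
  G_tilted = 1078.88 W/m^2

1078.88


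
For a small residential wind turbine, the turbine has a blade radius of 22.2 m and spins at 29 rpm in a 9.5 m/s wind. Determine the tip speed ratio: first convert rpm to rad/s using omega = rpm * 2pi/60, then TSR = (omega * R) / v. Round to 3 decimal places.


Convert rotational speed to rad/s:
  omega = 29 * 2 * pi / 60 = 3.0369 rad/s
Compute tip speed:
  v_tip = omega * R = 3.0369 * 22.2 = 67.419 m/s
Tip speed ratio:
  TSR = v_tip / v_wind = 67.419 / 9.5 = 7.097

7.097


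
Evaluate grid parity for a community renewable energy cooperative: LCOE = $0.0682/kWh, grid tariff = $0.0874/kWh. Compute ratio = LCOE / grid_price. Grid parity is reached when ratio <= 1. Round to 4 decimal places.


Compare LCOE to grid price:
  LCOE = $0.0682/kWh, Grid price = $0.0874/kWh
  Ratio = LCOE / grid_price = 0.0682 / 0.0874 = 0.7803
  Grid parity achieved (ratio <= 1)? yes

0.7803


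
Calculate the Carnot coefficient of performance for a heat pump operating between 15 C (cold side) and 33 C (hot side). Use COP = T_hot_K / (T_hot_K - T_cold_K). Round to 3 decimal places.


Convert to Kelvin:
  T_hot = 33 + 273.15 = 306.15 K
  T_cold = 15 + 273.15 = 288.15 K
Apply Carnot COP formula:
  COP = T_hot_K / (T_hot_K - T_cold_K) = 306.15 / 18.0
  COP = 17.008

17.008


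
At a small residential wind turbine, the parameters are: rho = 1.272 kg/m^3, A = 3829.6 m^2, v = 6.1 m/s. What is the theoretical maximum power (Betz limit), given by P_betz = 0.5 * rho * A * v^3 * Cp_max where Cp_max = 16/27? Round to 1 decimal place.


The Betz coefficient Cp_max = 16/27 = 0.5926
v^3 = 6.1^3 = 226.981
P_betz = 0.5 * rho * A * v^3 * Cp_max
P_betz = 0.5 * 1.272 * 3829.6 * 226.981 * 0.5926
P_betz = 327609.3 W

327609.3


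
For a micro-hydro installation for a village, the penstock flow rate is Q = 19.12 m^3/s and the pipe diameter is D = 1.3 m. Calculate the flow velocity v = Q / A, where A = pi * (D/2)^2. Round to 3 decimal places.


Compute pipe cross-sectional area:
  A = pi * (D/2)^2 = pi * (1.3/2)^2 = 1.3273 m^2
Calculate velocity:
  v = Q / A = 19.12 / 1.3273
  v = 14.405 m/s

14.405


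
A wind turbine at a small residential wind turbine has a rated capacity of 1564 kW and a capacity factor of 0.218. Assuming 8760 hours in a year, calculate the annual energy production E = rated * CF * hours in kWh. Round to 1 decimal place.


Annual energy = rated_kW * capacity_factor * hours_per_year
Given: P_rated = 1564 kW, CF = 0.218, hours = 8760
E = 1564 * 0.218 * 8760
E = 2986739.5 kWh

2986739.5


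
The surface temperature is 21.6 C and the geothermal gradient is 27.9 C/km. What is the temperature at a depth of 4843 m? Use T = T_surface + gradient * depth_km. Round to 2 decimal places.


Convert depth to km: 4843 / 1000 = 4.843 km
Temperature increase = gradient * depth_km = 27.9 * 4.843 = 135.12 C
Temperature at depth = T_surface + delta_T = 21.6 + 135.12
T = 156.72 C

156.72


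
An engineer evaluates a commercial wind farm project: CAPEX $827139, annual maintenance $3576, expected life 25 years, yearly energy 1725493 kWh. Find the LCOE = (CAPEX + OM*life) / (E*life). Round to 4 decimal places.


Total cost = CAPEX + OM * lifetime = 827139 + 3576 * 25 = 827139 + 89400 = 916539
Total generation = annual * lifetime = 1725493 * 25 = 43137325 kWh
LCOE = 916539 / 43137325
LCOE = 0.0212 $/kWh

0.0212


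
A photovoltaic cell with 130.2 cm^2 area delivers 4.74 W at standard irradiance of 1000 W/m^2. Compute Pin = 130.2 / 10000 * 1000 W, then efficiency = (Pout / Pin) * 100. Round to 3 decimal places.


First compute the input power:
  Pin = area_cm2 / 10000 * G = 130.2 / 10000 * 1000 = 13.02 W
Then compute efficiency:
  Efficiency = (Pout / Pin) * 100 = (4.74 / 13.02) * 100
  Efficiency = 36.406%

36.406


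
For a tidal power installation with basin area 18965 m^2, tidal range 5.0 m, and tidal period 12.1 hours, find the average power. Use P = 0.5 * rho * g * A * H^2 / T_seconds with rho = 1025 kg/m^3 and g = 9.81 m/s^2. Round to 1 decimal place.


Convert period to seconds: T = 12.1 * 3600 = 43560.0 s
H^2 = 5.0^2 = 25.0
P = 0.5 * rho * g * A * H^2 / T
P = 0.5 * 1025 * 9.81 * 18965 * 25.0 / 43560.0
P = 54722.7 W

54722.7


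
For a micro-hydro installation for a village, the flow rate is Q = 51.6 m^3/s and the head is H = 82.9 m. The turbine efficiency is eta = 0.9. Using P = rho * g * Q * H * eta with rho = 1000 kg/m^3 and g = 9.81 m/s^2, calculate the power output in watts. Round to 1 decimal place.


Apply the hydropower formula P = rho * g * Q * H * eta
rho * g = 1000 * 9.81 = 9810.0
P = 9810.0 * 51.6 * 82.9 * 0.9
P = 37767283.6 W

37767283.6


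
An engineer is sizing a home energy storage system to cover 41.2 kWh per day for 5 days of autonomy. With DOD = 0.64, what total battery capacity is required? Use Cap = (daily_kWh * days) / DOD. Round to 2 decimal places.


Total energy needed = daily * days = 41.2 * 5 = 206.0 kWh
Account for depth of discharge:
  Cap = total_energy / DOD = 206.0 / 0.64
  Cap = 321.88 kWh

321.88


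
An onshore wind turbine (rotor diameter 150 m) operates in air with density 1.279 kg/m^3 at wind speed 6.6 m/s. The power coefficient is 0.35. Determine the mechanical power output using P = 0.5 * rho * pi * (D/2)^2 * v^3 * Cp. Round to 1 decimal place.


Step 1 -- Compute swept area:
  A = pi * (D/2)^2 = pi * (150/2)^2 = 17671.46 m^2
Step 2 -- Apply wind power equation:
  P = 0.5 * rho * A * v^3 * Cp
  v^3 = 6.6^3 = 287.496
  P = 0.5 * 1.279 * 17671.46 * 287.496 * 0.35
  P = 1137137.0 W

1137137.0


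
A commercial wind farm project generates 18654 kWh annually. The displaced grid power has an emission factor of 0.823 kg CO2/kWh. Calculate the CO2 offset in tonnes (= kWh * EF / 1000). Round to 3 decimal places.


CO2 offset in kg = generation * emission_factor
CO2 offset = 18654 * 0.823 = 15352.24 kg
Convert to tonnes:
  CO2 offset = 15352.24 / 1000 = 15.352 tonnes

15.352


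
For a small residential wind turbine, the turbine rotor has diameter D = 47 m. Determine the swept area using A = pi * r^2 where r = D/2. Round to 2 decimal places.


Compute the rotor radius:
  r = D / 2 = 47 / 2 = 23.5 m
Calculate swept area:
  A = pi * r^2 = pi * 23.5^2
  A = 1734.94 m^2

1734.94


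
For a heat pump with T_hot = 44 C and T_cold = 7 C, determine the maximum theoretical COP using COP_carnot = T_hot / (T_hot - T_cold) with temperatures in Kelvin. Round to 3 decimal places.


Convert to Kelvin:
  T_hot = 44 + 273.15 = 317.15 K
  T_cold = 7 + 273.15 = 280.15 K
Apply Carnot COP formula:
  COP = T_hot_K / (T_hot_K - T_cold_K) = 317.15 / 37.0
  COP = 8.572

8.572


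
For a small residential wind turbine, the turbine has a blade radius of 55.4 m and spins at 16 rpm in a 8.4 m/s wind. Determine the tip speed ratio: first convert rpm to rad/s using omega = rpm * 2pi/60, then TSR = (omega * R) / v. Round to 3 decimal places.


Convert rotational speed to rad/s:
  omega = 16 * 2 * pi / 60 = 1.6755 rad/s
Compute tip speed:
  v_tip = omega * R = 1.6755 * 55.4 = 92.824 m/s
Tip speed ratio:
  TSR = v_tip / v_wind = 92.824 / 8.4 = 11.050

11.050


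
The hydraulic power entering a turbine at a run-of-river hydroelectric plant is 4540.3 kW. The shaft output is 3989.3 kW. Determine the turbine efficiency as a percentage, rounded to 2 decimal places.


Turbine efficiency = (output power / input power) * 100
eta = (3989.3 / 4540.3) * 100
eta = 87.86%

87.86


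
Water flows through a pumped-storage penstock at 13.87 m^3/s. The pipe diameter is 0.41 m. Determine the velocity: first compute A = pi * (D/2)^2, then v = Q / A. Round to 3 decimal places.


Compute pipe cross-sectional area:
  A = pi * (D/2)^2 = pi * (0.41/2)^2 = 0.132 m^2
Calculate velocity:
  v = Q / A = 13.87 / 0.132
  v = 105.056 m/s

105.056


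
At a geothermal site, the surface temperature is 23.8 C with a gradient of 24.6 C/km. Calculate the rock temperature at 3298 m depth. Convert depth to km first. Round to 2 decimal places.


Convert depth to km: 3298 / 1000 = 3.298 km
Temperature increase = gradient * depth_km = 24.6 * 3.298 = 81.13 C
Temperature at depth = T_surface + delta_T = 23.8 + 81.13
T = 104.93 C

104.93


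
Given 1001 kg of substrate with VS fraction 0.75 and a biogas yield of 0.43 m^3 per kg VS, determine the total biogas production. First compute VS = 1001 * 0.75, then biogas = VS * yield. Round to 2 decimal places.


Compute volatile solids:
  VS = mass * VS_fraction = 1001 * 0.75 = 750.75 kg
Calculate biogas volume:
  Biogas = VS * specific_yield = 750.75 * 0.43
  Biogas = 322.82 m^3

322.82


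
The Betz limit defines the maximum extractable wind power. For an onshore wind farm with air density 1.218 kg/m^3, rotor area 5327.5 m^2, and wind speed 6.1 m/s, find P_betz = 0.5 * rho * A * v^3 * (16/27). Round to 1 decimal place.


The Betz coefficient Cp_max = 16/27 = 0.5926
v^3 = 6.1^3 = 226.981
P_betz = 0.5 * rho * A * v^3 * Cp_max
P_betz = 0.5 * 1.218 * 5327.5 * 226.981 * 0.5926
P_betz = 436401.7 W

436401.7


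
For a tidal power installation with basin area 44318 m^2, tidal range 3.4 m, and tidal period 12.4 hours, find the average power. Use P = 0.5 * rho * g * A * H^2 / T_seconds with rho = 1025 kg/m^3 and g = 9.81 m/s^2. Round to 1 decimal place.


Convert period to seconds: T = 12.4 * 3600 = 44640.0 s
H^2 = 3.4^2 = 11.56
P = 0.5 * rho * g * A * H^2 / T
P = 0.5 * 1025 * 9.81 * 44318 * 11.56 / 44640.0
P = 57700.1 W

57700.1


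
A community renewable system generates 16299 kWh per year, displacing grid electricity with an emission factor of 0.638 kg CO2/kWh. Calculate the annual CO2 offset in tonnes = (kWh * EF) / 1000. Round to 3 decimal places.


CO2 offset in kg = generation * emission_factor
CO2 offset = 16299 * 0.638 = 10398.76 kg
Convert to tonnes:
  CO2 offset = 10398.76 / 1000 = 10.399 tonnes

10.399


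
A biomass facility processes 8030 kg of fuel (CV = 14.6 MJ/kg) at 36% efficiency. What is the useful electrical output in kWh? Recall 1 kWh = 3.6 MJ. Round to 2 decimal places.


Total energy = mass * CV = 8030 * 14.6 = 117238.0 MJ
Useful energy = total * eta = 117238.0 * 0.36 = 42205.68 MJ
Convert to kWh: 42205.68 / 3.6
Useful energy = 11723.80 kWh

11723.80


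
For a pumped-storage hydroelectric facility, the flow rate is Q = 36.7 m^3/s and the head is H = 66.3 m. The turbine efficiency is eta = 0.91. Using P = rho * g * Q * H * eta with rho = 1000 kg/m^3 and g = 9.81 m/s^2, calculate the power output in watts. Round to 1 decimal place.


Apply the hydropower formula P = rho * g * Q * H * eta
rho * g = 1000 * 9.81 = 9810.0
P = 9810.0 * 36.7 * 66.3 * 0.91
P = 21721509.0 W

21721509.0


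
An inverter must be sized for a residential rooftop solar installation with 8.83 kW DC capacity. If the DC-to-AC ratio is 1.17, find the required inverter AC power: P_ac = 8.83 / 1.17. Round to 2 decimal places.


The inverter AC capacity is determined by the DC/AC ratio.
Given: P_dc = 8.83 kW, DC/AC ratio = 1.17
P_ac = P_dc / ratio = 8.83 / 1.17
P_ac = 7.55 kW

7.55


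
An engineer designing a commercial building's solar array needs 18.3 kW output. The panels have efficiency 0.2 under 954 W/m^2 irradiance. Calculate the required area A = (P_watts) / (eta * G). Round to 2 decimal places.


Convert target power to watts: P = 18.3 * 1000 = 18300.0 W
Compute denominator: eta * G = 0.2 * 954 = 190.8
Required area A = P / (eta * G) = 18300.0 / 190.8
A = 95.91 m^2

95.91


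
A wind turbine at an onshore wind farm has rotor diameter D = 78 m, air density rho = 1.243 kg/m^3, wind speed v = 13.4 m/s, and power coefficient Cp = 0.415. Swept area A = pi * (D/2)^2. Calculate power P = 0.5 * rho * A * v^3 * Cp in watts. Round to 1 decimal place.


Step 1 -- Compute swept area:
  A = pi * (D/2)^2 = pi * (78/2)^2 = 4778.36 m^2
Step 2 -- Apply wind power equation:
  P = 0.5 * rho * A * v^3 * Cp
  v^3 = 13.4^3 = 2406.104
  P = 0.5 * 1.243 * 4778.36 * 2406.104 * 0.415
  P = 2965396.1 W

2965396.1


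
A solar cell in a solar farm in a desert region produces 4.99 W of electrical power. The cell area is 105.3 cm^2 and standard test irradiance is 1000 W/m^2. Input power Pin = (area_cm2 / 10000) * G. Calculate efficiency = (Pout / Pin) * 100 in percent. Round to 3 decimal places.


First compute the input power:
  Pin = area_cm2 / 10000 * G = 105.3 / 10000 * 1000 = 10.53 W
Then compute efficiency:
  Efficiency = (Pout / Pin) * 100 = (4.99 / 10.53) * 100
  Efficiency = 47.388%

47.388


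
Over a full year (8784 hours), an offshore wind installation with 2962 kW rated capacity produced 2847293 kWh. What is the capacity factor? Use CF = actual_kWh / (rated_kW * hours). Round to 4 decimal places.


Capacity factor = actual output / maximum possible output
Maximum possible = rated * hours = 2962 * 8784 = 26018208 kWh
CF = 2847293 / 26018208
CF = 0.1094

0.1094


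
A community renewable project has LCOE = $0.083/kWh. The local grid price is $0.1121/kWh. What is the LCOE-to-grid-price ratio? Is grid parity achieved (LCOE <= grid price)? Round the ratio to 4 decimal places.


Compare LCOE to grid price:
  LCOE = $0.083/kWh, Grid price = $0.1121/kWh
  Ratio = LCOE / grid_price = 0.083 / 0.1121 = 0.7404
  Grid parity achieved (ratio <= 1)? yes

0.7404


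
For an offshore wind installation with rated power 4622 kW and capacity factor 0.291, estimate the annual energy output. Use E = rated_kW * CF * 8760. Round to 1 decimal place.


Annual energy = rated_kW * capacity_factor * hours_per_year
Given: P_rated = 4622 kW, CF = 0.291, hours = 8760
E = 4622 * 0.291 * 8760
E = 11782217.5 kWh

11782217.5


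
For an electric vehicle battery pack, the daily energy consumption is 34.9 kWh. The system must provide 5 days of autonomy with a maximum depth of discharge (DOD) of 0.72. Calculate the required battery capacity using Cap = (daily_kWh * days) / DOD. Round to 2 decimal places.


Total energy needed = daily * days = 34.9 * 5 = 174.5 kWh
Account for depth of discharge:
  Cap = total_energy / DOD = 174.5 / 0.72
  Cap = 242.36 kWh

242.36


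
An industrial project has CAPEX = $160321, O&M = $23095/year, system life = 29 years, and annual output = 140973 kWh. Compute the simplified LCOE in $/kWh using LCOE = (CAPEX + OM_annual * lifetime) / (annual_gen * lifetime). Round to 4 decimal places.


Total cost = CAPEX + OM * lifetime = 160321 + 23095 * 29 = 160321 + 669755 = 830076
Total generation = annual * lifetime = 140973 * 29 = 4088217 kWh
LCOE = 830076 / 4088217
LCOE = 0.2030 $/kWh

0.2030


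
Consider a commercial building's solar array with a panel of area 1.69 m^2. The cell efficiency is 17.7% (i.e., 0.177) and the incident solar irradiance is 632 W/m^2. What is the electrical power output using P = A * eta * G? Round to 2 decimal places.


Use the solar power formula P = A * eta * G.
Given: A = 1.69 m^2, eta = 0.177, G = 632 W/m^2
P = 1.69 * 0.177 * 632
P = 189.05 W

189.05


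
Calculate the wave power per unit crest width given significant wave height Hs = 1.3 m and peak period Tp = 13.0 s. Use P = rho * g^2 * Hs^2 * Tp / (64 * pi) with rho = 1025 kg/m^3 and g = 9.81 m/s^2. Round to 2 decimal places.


Apply wave power formula:
  g^2 = 9.81^2 = 96.2361
  Hs^2 = 1.3^2 = 1.69
  Numerator = rho * g^2 * Hs^2 * Tp = 1025 * 96.2361 * 1.69 * 13.0 = 2167164.79
  Denominator = 64 * pi = 201.0619
  P = 2167164.79 / 201.0619 = 10778.59 W/m

10778.59
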